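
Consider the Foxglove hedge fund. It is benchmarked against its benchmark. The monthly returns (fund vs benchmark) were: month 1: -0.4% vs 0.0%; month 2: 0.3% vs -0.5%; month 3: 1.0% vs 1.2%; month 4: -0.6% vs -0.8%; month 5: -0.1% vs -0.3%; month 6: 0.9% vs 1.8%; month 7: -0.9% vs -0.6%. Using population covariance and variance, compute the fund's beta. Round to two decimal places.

0.62

r̄p = 0.0286%,  r̄m = 0.1143%
Cov = Σ(rp − r̄p)(rm − r̄m) / 7 = 0.5282
Var(rm) = Σ(rm − r̄m)² / 7 = 0.8469
β = Cov / Var = 0.5282 / 0.8469 = 0.6237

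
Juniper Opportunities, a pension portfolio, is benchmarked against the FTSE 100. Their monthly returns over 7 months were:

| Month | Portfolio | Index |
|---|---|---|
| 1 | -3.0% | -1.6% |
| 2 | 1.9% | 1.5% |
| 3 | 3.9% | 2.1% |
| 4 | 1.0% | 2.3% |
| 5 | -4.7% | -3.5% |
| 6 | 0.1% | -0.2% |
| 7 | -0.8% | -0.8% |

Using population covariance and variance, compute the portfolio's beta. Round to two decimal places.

1.28

r̄p = -0.2286%,  r̄m = -0.0286%
Cov = Σ(rp − r̄p)(rm − r̄m) / 7 = 5.0235
Var(rm) = Σ(rm − r̄m)² / 7 = 3.9192
β = Cov / Var = 5.0235 / 3.9192 = 1.2818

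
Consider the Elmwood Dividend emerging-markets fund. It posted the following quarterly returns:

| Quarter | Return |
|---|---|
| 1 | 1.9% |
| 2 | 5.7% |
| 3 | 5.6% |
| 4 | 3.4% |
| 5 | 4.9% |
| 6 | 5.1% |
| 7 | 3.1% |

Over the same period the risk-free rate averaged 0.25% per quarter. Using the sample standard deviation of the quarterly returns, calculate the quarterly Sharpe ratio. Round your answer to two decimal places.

Mean return μ = 29.70 / 7 = 4.2429%
Sample std dev = √[12.6371 / 6] = 1.4513%
Sharpe = (μ − rf) / σ = (4.2429 − 0.25) / 1.4513 = 3.9929 / 1.4513 = 2.7513

2.75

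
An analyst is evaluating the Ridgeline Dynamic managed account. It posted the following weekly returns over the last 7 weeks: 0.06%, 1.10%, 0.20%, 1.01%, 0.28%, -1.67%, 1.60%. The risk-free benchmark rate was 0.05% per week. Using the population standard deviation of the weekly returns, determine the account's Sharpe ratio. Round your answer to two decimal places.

0.32

Mean return r̄ = 2.580 / 7 = 0.3686%
Σ(r − r̄)² = 6.7501; population σ = √(6.7501/7) = 0.9820%
Sharpe = (r̄ − rf) / σ = (0.3686 − 0.05) / 0.9820 = 0.3186 / 0.9820 = 0.3244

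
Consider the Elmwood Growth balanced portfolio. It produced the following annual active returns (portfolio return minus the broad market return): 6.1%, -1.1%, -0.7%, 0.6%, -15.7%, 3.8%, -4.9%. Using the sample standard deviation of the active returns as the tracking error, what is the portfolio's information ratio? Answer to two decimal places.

-0.24

r̄ = (6.1 − 1.1 − 0.7 + 0.6 − 15.7 + 3.8 − 4.9) / 7 = -1.7000%
Sample std dev = √[303.9800 / 6] = 7.1178%
IR = r̄ / tracking error = -1.7000 / 7.1178 = -0.2388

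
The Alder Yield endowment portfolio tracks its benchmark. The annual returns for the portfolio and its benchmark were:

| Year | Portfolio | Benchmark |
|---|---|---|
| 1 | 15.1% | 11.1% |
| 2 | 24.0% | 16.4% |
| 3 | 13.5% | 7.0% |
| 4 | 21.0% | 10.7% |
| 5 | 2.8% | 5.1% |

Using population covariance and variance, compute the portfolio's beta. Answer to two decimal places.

r̄p = 15.2800%,  r̄m = 10.0600%
Cov = Σ(rp − r̄p)(rm − r̄m) / 5 = 25.2212
Var(rm) = Σ(rm − r̄m)² / 5 = 15.1304
β = Cov / Var = 25.2212 / 15.1304 = 1.6669

1.67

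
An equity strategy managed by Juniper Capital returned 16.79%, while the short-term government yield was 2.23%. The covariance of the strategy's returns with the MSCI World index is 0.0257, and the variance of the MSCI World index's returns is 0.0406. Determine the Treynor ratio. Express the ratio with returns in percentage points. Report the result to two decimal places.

β = Cov / Var = 0.0257 / 0.0406 = 0.6330
Treynor = (Rp − Rf) / β = (16.79% − 2.23%) / 0.6330 = 14.56 / 0.6330 = 23.0016

23.00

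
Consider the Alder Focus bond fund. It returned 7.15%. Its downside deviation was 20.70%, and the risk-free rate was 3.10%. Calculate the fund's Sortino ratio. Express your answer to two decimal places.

0.20

Sortino = (Rp − Rf) / σd = (7.15% − 3.10%) / 20.70% = 4.05% / 20.70% = 0.1957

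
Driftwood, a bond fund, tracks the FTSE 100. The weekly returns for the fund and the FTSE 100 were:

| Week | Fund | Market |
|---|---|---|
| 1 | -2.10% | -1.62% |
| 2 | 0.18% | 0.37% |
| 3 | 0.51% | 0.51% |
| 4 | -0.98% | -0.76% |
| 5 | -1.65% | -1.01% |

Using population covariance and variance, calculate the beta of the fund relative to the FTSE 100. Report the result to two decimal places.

r̄p = -0.8080%,  r̄m = -0.5020%
Cov = Σ(rp − r̄p)(rm − r̄m) / 5 = 0.8224
Var(rm) = Σ(rm − r̄m)² / 5 = 0.6718
β = Cov / Var = 0.8224 / 0.6718 = 1.2242

1.22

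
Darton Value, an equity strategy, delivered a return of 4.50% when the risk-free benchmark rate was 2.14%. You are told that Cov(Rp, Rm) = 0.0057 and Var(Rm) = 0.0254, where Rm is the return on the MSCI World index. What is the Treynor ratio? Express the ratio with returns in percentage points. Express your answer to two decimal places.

β = Cov / Var = 0.0057 / 0.0254 = 0.2244
Treynor = (Rp − Rf) / β = (4.50% − 2.14%) / 0.2244 = 2.36 / 0.2244 = 10.5169

10.52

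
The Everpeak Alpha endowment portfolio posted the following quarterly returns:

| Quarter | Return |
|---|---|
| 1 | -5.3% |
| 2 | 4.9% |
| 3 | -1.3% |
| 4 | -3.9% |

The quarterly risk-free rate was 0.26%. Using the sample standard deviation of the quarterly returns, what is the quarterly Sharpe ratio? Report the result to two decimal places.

-0.37

μ = (-5.3 + 4.9 − 1.3 − 3.9) / 4 = -1.4000%
Σ(r − μ)² = 61.1600; sample σ = √(61.1600/3) = 4.5152%
Sharpe = (μ − rf) / σ = (-1.4000 − 0.26) / 4.5152 = -1.6600 / 4.5152 = -0.3676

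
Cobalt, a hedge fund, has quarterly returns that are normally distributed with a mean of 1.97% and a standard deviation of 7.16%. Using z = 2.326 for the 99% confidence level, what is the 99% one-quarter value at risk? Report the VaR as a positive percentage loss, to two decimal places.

14.68

VaR (as % loss) = −(μ − z·σ) = −(1.97% − 2.326 × 7.16%) = −(-14.68416%) = 14.68416%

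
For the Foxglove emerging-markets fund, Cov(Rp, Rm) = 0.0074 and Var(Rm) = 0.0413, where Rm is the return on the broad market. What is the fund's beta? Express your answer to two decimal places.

β = Cov(Rp, Rm) / Var(Rm) = 0.0074 / 0.0413 = 0.1792

0.18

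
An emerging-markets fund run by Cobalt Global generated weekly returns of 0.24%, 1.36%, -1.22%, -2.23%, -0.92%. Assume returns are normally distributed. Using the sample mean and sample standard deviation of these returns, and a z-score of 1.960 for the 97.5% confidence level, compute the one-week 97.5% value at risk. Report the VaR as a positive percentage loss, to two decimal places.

r̄ = (0.24 + 1.36 − 1.22 − 2.23 − 0.92) / 5 = -0.5540%
Σ(r − r̄)² = 7.6803; sample σ = √(7.6803/4) = 1.3857%
VaR = −(r̄ − z·σ) = −(-0.5540 − 1.960 × 1.3857) = −(-3.2700) = 3.2700%

3.27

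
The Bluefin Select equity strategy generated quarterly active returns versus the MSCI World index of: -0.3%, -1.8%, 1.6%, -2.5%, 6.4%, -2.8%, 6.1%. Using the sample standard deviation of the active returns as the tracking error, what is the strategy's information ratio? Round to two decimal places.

0.24

μ = (-0.3 − 1.8 + 1.6 − 2.5 + 6.4 − 2.8 + 6.1) / 7 = 6.70 / 7 = 0.9571%
Sample σ = √[Σ(r − μ)² / 6] = √[91.7371 / 6] = √15.2895 = 3.9102%
IR = μ / tracking error = 0.9571 / 3.9102 = 0.2448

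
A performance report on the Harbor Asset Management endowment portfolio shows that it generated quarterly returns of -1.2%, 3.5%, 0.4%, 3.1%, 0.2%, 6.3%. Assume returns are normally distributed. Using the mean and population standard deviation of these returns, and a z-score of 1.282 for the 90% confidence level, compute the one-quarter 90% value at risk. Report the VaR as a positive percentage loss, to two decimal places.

1.18

r̄ = (-1.2 + 3.5 + 0.4 + 3.1 + 0.2 + 6.3) / 6 = 12.30 / 6 = 2.0500%
Population std dev = √[37.9750 / 6] = 2.5158%
VaR = −(r̄ − z·σ) = −(2.0500 − 1.282 × 2.5158) = −(-1.1753) = 1.1753%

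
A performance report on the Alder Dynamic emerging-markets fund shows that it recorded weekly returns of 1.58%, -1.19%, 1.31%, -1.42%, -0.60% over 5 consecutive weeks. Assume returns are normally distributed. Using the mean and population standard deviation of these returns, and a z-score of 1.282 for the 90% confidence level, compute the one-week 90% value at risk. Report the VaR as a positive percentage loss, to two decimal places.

Mean return μ = -0.320 / 5 = -0.0640%
Population std dev = √[7.9845 / 5] = 1.2637%
VaR = −(μ − z·σ) = −(-0.0640 − 1.282 × 1.2637) = −(-1.6841) = 1.6841%

1.68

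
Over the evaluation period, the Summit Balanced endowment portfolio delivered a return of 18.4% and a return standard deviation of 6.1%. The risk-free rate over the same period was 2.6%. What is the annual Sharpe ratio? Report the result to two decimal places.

Sharpe = (Rp − Rf) / σp = (18.4% − 2.6%) / 6.1% = 15.80% / 6.1% = 2.5902

2.59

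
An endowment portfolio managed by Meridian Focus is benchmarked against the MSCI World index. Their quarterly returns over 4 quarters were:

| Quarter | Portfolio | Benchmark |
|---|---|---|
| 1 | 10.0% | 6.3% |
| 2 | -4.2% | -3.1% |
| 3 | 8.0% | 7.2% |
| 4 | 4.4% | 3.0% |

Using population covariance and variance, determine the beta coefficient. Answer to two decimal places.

1.32

r̄p = 4.5500%,  r̄m = 3.3500%
Cov = Σ(rp − r̄p)(rm − r̄m) / 4 = 21.4625
Var(rm) = Σ(rm − r̄m)² / 4 = 16.3125
β = Cov / Var = 21.4625 / 16.3125 = 1.3157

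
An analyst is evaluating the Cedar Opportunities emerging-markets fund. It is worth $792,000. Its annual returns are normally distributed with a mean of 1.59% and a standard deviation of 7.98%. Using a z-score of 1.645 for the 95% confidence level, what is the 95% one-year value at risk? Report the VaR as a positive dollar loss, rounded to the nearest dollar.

$91,374

Return at the 95% tail: μ − z·σ = 1.59% − 1.645 × 7.98% = 1.59 − 13.1271 = -11.5371%
VaR = −(-11.5371%) × $792,000 = 11.5371% × $792,000 = $91,374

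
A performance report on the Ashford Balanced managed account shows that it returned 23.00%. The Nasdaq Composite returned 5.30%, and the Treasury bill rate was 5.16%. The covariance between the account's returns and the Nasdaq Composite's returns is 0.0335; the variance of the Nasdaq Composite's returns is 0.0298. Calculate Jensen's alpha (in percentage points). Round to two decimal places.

β = Cov / Var = 0.0335 / 0.0298 = 1.1242
E[R] = Rf + β(Rm − Rf) = 5.16% + 1.1242 × (5.30% − 5.16%) = 5.3174%
α = Rp − E[R] = 23.00% − 5.3174% = 17.6826

17.68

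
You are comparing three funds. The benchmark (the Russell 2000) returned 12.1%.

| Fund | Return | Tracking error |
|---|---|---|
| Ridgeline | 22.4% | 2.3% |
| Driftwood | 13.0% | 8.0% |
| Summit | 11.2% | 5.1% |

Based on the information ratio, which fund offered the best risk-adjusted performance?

Ridgeline

Ridgeline: IR = (22.4% − 12.1%) / 2.3% = 4.478
Driftwood: IR = (13.0% − 12.1%) / 8.0% = 0.113
Summit: IR = (11.2% − 12.1%) / 5.1% = -0.176
Highest: Ridgeline (4.478).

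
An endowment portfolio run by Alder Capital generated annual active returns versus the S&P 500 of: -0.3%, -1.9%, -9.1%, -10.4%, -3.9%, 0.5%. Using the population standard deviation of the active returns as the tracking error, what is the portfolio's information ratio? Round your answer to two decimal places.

μ = (-0.3 − 1.9 − 9.1 − 10.4 − 3.9 + 0.5) / 6 = -25.10 / 6 = -4.1833%
Σ(r − μ)² = 105.1283; population σ = √(105.1283/6) = 4.1859%
IR = μ / tracking error = -4.1833 / 4.1859 = -0.9994

-1.00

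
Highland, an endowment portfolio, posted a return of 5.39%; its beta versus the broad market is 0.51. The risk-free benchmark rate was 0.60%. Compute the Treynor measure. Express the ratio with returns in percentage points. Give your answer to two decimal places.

Treynor = (Rp − Rf) / β = (5.39% − 0.60%) / 0.51 = 4.79 / 0.51 = 9.3922

9.39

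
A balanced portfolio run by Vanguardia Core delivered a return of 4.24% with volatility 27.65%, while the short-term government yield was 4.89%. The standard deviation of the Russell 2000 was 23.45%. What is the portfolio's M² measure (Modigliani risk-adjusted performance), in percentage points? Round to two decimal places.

4.34

Sharpe = (Rp − Rf) / σp = (4.24% − 4.89%) / 27.65% = -0.0235
M² = Rf + Sharpe × σm = 4.89% + -0.0235 × 23.45% = 4.3389%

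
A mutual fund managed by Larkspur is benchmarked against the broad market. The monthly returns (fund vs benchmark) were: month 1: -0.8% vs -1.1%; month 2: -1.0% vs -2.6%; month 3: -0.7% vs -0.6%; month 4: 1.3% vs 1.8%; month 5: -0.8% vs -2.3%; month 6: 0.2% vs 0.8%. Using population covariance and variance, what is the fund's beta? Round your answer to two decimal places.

r̄p = -0.3000%,  r̄m = -0.6667%
Cov = Σ(rp − r̄p)(rm − r̄m) / 6 = 1.1733
Var(rm) = Σ(rm − r̄m)² / 6 = 2.4722
β = Cov / Var = 1.1733 / 2.4722 = 0.4746

0.47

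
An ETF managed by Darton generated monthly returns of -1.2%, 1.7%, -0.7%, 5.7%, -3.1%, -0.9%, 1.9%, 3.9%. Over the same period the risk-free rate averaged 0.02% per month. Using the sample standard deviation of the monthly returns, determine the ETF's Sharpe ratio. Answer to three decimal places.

Mean return μ = 7.30 / 8 = 0.9125%
Sample σ = √[Σ(r − μ)² / 7] = √[59.8888 / 7] = √8.5555 = 2.9250%
Sharpe = (μ − rf) / σ = (0.9125 − 0.02) / 2.9250 = 0.8925 / 2.9250 = 0.3051

0.305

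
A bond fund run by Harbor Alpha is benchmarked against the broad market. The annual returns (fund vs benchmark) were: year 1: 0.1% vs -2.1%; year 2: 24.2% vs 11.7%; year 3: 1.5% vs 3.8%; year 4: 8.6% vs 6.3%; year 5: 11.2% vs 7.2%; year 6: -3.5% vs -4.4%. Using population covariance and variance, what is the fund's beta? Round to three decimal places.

1.542

r̄p = 7.0167%,  r̄m = 3.7500%
Cov = Σ(rp − r̄p)(rm − r̄m) / 6 = 46.8292
Var(rm) = Σ(rm − r̄m)² / 6 = 30.3758
β = Cov / Var = 46.8292 / 30.3758 = 1.5417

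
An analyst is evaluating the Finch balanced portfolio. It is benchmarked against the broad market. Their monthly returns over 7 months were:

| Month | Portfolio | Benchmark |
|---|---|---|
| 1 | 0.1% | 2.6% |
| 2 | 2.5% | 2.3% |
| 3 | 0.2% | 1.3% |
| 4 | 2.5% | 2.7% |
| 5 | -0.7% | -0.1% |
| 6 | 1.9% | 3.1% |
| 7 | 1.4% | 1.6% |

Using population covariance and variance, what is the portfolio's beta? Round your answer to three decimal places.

0.834

r̄p = 1.1286%,  r̄m = 1.9286%
Cov = Σ(rp − r̄p)(rm − r̄m) / 7 = 0.8549
Var(rm) = Σ(rm − r̄m)² / 7 = 1.0249
β = Cov / Var = 0.8549 / 1.0249 = 0.8341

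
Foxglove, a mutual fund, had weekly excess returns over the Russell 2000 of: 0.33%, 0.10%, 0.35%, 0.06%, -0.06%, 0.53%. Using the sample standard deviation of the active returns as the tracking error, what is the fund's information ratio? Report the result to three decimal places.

μ = (0.33 + 0.1 + 0.35 + 0.06 − 0.06 + 0.53) / 6 = 1.310 / 6 = 0.2183%
Sample σ = √[Σ(r − μ)² / 5] = √[0.2435 / 5] = √0.0487 = 0.2207%
IR = μ / tracking error = 0.2183 / 0.2207 = 0.9891

0.989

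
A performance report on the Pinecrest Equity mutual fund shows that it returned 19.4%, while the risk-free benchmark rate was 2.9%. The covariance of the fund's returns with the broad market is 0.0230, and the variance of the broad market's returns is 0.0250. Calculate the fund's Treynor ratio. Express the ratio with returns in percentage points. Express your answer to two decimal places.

β = Cov / Var = 0.0230 / 0.0250 = 0.9200
Treynor = (Rp − Rf) / β = (19.4% − 2.9%) / 0.9200 = 16.50 / 0.9200 = 17.9348

17.93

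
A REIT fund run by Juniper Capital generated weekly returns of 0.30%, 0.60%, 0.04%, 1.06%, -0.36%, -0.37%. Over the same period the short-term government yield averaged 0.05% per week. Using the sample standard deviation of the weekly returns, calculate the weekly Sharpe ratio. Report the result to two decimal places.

0.29

r̄ = (0.3 + 0.6 + 0.04 + 1.06 − 0.36 − 0.37) / 6 = 0.2117%
Σ(r − r̄)² = (0.3 − 0.2117)² + (0.6 − 0.2117)² + … = 1.5729
σ = √[1.5729 / 5] = 0.5609%
Sharpe = (r̄ − rf) / σ = (0.2117 − 0.05) / 0.5609 = 0.1617 / 0.5609 = 0.2883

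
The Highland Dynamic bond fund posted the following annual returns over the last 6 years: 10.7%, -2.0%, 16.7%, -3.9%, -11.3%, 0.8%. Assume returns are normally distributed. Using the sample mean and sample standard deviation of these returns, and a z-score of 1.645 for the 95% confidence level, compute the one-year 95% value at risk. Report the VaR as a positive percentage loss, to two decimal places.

r̄ = (10.7 − 2 + 16.7 − 3.9 − 11.3 + 0.8) / 6 = 1.8333%
Sample std dev = √[520.7533 / 5] = 10.2054%
VaR = −(r̄ − z·σ) = −(1.8333 − 1.645 × 10.2054) = −(-14.9546) = 14.9546%

14.95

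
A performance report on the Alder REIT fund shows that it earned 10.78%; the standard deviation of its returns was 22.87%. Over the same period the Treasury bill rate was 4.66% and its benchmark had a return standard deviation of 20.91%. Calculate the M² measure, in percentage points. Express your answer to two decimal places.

Sharpe = (Rp − Rf) / σp = (10.78% − 4.66%) / 22.87% = 0.2676
M² = Rf + Sharpe × σm = 4.66% + 0.2676 × 20.91% = 10.2555%

10.26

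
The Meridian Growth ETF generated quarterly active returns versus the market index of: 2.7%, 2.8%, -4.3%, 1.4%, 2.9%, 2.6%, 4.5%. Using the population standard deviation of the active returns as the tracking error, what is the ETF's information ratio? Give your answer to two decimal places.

r̄ = (2.7 + 2.8 − 4.3 + 1.4 + 2.9 + 2.6 + 4.5) / 7 = 12.60 / 7 = 1.8000%
Σ(r − r̄)² = (2.7 − 1.8000)² + (2.8 − 1.8000)² + … = 48.3200
population σ = √(48.3200 / 7) = √6.9029 = 2.6273%
IR = r̄ / tracking error = 1.8000 / 2.6273 = 0.6851

0.69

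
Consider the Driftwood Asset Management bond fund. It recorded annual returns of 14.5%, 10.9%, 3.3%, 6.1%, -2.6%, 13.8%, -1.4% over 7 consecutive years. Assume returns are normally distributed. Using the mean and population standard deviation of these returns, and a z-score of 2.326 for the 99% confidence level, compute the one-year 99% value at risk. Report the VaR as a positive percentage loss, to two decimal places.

8.66

Mean return r̄ = 44.60 / 7 = 6.3714%
Σ(r − r̄)² = (14.5 − 6.3714)² + (10.9 − 6.3714)² + (3.3 − 6.3714)² + … = 292.1543
population σ = √(292.1543 / 7) = √41.7363 = 6.4604%
VaR = −(r̄ − z·σ) = −(6.3714 − 2.326 × 6.4604) = −(-8.6555) = 8.6555%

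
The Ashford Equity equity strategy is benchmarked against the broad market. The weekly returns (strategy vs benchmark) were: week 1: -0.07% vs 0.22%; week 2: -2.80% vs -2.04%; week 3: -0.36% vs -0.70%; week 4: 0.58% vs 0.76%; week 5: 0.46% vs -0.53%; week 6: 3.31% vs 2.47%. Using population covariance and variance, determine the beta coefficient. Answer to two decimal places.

r̄p = 0.1867%,  r̄m = 0.0300%
Cov = Σ(rp − r̄p)(rm − r̄m) / 6 = 2.3813
Var(rm) = Σ(rm − r̄m)² / 6 = 1.9423
β = Cov / Var = 2.3813 / 1.9423 = 1.2260

1.23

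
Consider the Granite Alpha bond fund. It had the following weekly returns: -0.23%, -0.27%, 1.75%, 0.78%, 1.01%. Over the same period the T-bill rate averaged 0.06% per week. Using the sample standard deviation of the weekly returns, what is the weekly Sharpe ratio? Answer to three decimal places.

Mean return μ = 3.040 / 5 = 0.6080%
Sample std dev = √[2.9685 / 4] = 0.8615%
Sharpe = (μ − rf) / σ = (0.6080 − 0.06) / 0.8615 = 0.5480 / 0.8615 = 0.6361

0.636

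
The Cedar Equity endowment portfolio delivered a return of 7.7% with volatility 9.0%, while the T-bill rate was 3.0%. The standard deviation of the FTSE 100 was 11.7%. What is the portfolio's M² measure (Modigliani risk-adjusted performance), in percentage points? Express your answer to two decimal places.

9.11

Sharpe = (Rp − Rf) / σp = (7.7% − 3.0%) / 9.0% = 0.5222
M² = Rf + Sharpe × σm = 3.0% + 0.5222 × 11.7% = 9.1097%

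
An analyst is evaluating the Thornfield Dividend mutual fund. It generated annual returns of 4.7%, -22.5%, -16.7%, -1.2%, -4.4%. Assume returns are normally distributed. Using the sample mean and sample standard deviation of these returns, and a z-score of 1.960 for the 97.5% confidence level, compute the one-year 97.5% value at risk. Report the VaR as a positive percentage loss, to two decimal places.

30.07

r̄ = (4.7 − 22.5 − 16.7 − 1.2 − 4.4) / 5 = -8.0200%
Σ(r − r̄)² = (4.7 − (-8.0200))² + (-22.5 − (-8.0200))² + … = 506.4280
σ = √[506.4280 / 4] = 11.2520%
VaR = −(r̄ − z·σ) = −(-8.0200 − 1.960 × 11.2520) = −(-30.0739) = 30.0739%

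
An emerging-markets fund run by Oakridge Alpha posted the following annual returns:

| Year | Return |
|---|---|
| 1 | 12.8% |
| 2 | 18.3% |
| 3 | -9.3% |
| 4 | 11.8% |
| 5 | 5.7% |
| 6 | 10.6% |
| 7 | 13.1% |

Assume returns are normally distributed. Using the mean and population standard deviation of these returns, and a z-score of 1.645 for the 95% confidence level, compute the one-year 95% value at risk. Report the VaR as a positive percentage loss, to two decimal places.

Mean return r̄ = 63.00 / 7 = 9.0000%
Population σ = √[Σ(r − r̄)² / 7] = √[473.9200 / 7] = √67.7029 = 8.2282%
VaR = −(r̄ − z·σ) = −(9.0000 − 1.645 × 8.2282) = −(-4.5354) = 4.5354%

4.54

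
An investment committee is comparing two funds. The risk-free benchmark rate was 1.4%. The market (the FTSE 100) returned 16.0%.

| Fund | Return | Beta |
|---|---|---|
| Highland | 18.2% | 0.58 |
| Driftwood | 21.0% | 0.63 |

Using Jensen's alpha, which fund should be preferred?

Highland: α = 18.2% − [1.4% + 0.58 × (16.0% − 1.4%)] = 8.332
Driftwood: α = 21.0% − [1.4% + 0.63 × (16.0% − 1.4%)] = 10.402
Highest: Driftwood (10.402).

Driftwood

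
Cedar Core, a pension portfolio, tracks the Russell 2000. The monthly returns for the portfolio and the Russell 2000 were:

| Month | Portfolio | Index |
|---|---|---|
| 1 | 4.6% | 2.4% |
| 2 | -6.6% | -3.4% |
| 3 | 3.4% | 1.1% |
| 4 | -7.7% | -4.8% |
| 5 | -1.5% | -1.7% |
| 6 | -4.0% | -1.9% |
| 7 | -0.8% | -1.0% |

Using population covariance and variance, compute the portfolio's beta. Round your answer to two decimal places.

1.86

r̄p = -1.8000%,  r̄m = -1.3286%
Cov = Σ(rp − r̄p)(rm − r̄m) / 7 = 9.7700
Var(rm) = Σ(rm − r̄m)² / 7 = 5.2449
β = Cov / Var = 9.7700 / 5.2449 = 1.8628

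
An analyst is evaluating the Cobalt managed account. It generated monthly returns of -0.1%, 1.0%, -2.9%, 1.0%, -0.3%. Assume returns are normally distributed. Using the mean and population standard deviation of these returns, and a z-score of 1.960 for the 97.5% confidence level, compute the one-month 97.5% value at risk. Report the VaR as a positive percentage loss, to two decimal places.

μ = (-0.1 + 1 − 2.9 + 1 − 0.3) / 5 = -0.2600%
Population std dev = √[10.1720 / 5] = 1.4263%
VaR = −(μ − z·σ) = −(-0.2600 − 1.960 × 1.4263) = −(-3.0555) = 3.0555%

3.06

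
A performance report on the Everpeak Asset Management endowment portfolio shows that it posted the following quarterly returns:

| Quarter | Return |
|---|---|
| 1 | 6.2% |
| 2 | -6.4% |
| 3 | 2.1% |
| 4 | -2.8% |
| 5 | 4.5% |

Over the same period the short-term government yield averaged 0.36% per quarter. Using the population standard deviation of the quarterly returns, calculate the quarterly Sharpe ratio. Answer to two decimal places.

Mean return r̄ = 3.60 / 5 = 0.7200%
Σ(r − r̄)² = (6.2 − 0.7200)² + (-6.4 − 0.7200)² + (2.1 − 0.7200)² + … = 109.3080
σ = √[109.3080 / 5] = 4.6756%
Sharpe = (r̄ − rf) / σ = (0.7200 − 0.36) / 4.6756 = 0.3600 / 4.6756 = 0.0770

0.08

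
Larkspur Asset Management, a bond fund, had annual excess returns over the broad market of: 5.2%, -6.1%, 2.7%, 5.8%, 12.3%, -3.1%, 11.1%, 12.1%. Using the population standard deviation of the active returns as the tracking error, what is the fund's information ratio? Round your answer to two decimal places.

μ = (5.2 − 6.1 + 2.7 + 5.8 + 12.3 − 3.1 + 11.1 + 12.1) / 8 = 40.00 / 8 = 5.0000%
Σ(r − μ)² = (5.2 − 5.0000)² + (-6.1 − 5.0000)² + (2.7 − 5.0000)² + … = 335.7000
population σ = √(335.7000 / 8) = √41.9625 = 6.4778%
IR = μ / tracking error = 5.0000 / 6.4778 = 0.7719

0.77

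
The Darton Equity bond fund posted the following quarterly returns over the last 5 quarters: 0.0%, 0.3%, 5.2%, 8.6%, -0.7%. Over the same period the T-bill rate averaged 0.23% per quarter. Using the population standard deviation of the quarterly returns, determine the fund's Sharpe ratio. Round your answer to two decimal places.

Mean return r̄ = 13.40 / 5 = 2.6800%
Σ(r − r̄)² = (0 − 2.6800)² + (0.3 − 2.6800)² + (5.2 − 2.6800)² + … = 65.6680
population σ = √(65.6680 / 5) = √13.1336 = 3.6240%
Sharpe = (r̄ − rf) / σ = (2.6800 − 0.23) / 3.6240 = 2.4500 / 3.6240 = 0.6760

0.68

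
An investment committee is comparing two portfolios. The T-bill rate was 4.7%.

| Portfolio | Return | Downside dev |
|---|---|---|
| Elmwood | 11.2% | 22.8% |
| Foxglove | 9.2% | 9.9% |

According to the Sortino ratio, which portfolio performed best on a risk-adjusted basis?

Elmwood: Sortino ratio = (11.2% − 4.7%) / 22.8% = 0.285
Foxglove: Sortino ratio = (9.2% − 4.7%) / 9.9% = 0.455
Highest: Foxglove (0.455).

Foxglove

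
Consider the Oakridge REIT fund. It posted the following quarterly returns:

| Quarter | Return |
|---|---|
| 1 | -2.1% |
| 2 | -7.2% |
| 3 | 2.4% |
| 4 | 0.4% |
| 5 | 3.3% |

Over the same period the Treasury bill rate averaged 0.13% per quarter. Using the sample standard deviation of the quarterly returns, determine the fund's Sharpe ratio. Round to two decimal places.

r̄ = (-2.1 − 7.2 + 2.4 + 0.4 + 3.3) / 5 = -3.20 / 5 = -0.6400%
Sample std dev = √[71.0120 / 4] = 4.2134%
Sharpe = (r̄ − rf) / σ = (-0.6400 − 0.13) / 4.2134 = -0.7700 / 4.2134 = -0.1828

-0.18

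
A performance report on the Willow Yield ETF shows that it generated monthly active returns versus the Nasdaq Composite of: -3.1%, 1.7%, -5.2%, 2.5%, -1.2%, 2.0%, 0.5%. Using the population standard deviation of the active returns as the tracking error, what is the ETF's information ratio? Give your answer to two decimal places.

μ = (-3.1 + 1.7 − 5.2 + 2.5 − 1.2 + 2 + 0.5) / 7 = -2.80 / 7 = -0.4000%
Σ(r − μ)² = (-3.1 − (-0.4000))² + (1.7 − (-0.4000))² + (-5.2 − (-0.4000))² + … = 50.3600
population σ = √(50.3600 / 7) = √7.1943 = 2.6822%
IR = μ / tracking error = -0.4000 / 2.6822 = -0.1491

-0.15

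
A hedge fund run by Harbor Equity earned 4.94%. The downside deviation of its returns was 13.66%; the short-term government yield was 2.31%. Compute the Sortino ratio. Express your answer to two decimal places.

Sortino = (Rp − Rf) / σd = (4.94% − 2.31%) / 13.66% = 2.63% / 13.66% = 0.1925

0.19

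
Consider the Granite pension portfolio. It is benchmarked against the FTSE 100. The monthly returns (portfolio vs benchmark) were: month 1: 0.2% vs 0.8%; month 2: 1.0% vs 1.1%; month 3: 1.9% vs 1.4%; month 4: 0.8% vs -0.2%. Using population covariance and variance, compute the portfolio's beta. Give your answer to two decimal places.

0.51

r̄p = 0.9750%,  r̄m = 0.7750%
Cov = Σ(rp − r̄p)(rm − r̄m) / 4 = 0.1844
Var(rm) = Σ(rm − r̄m)² / 4 = 0.3619
β = Cov / Var = 0.1844 / 0.3619 = 0.5095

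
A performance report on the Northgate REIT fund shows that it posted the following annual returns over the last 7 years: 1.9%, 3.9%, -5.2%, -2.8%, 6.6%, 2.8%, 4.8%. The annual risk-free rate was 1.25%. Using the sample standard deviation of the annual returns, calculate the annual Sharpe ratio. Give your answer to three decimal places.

r̄ = (1.9 + 3.9 − 5.2 − 2.8 + 6.6 + 2.8 + 4.8) / 7 = 1.7143%
Σ(r − r̄)² = 107.5686; sample σ = √(107.5686/6) = 4.2342%
Sharpe = (r̄ − rf) / σ = (1.7143 − 1.25) / 4.2342 = 0.4643 / 4.2342 = 0.1097

0.110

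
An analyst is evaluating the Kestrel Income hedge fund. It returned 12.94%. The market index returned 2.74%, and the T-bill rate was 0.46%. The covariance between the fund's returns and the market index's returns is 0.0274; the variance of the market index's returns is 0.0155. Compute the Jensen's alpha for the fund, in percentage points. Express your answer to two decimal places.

β = Cov / Var = 0.0274 / 0.0155 = 1.7677
E[R] = Rf + β(Rm − Rf) = 0.46% + 1.7677 × (2.74% − 0.46%) = 4.4904%
α = Rp − E[R] = 12.94% − 4.4904% = 8.4496

8.45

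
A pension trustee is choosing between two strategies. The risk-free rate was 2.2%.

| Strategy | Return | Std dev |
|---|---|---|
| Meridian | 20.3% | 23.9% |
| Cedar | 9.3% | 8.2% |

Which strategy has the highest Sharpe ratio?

Cedar

Meridian: Sharpe ratio = (20.3% − 2.2%) / 23.9% = 0.757
Cedar: Sharpe ratio = (9.3% − 2.2%) / 8.2% = 0.866
Highest: Cedar (0.866).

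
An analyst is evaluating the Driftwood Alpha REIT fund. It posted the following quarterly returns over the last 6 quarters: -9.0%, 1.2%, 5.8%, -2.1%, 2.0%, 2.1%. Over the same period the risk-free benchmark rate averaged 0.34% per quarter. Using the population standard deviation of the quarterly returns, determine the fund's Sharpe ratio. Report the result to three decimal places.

-0.073

r̄ = (-9 + 1.2 + 5.8 − 2.1 + 2 + 2.1) / 6 = -0.00 / 6 = 0.0000%
Σ(r − r̄)² = 128.9000; population σ = √(128.9000/6) = 4.6350%
Sharpe = (r̄ − rf) / σ = (0.0000 − 0.34) / 4.6350 = -0.3400 / 4.6350 = -0.0734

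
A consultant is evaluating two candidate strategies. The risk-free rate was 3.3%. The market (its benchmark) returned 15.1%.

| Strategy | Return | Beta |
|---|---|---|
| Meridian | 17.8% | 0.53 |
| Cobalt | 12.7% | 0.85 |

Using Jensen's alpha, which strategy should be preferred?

Meridian: α = 17.8% − [3.3% + 0.53 × (15.1% − 3.3%)] = 8.246
Cobalt: α = 12.7% − [3.3% + 0.85 × (15.1% − 3.3%)] = -0.630
Highest: Meridian (8.246).

Meridian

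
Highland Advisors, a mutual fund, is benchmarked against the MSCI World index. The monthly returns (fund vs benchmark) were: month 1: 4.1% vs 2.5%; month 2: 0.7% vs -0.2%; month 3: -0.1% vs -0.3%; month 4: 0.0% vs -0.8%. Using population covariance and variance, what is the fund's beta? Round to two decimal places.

r̄p = 1.1750%,  r̄m = 0.3000%
Cov = Σ(rp − r̄p)(rm − r̄m) / 4 = 2.1825
Var(rm) = Σ(rm − r̄m)² / 4 = 1.6650
β = Cov / Var = 2.1825 / 1.6650 = 1.3108

1.31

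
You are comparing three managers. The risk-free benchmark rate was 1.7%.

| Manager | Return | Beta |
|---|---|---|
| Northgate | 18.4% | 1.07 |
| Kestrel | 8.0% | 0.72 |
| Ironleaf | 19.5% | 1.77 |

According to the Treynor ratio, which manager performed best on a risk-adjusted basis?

Northgate: Treynor = (18.4% − 1.7%) / 1.07 = 15.607
Kestrel: Treynor = (8.0% − 1.7%) / 0.72 = 8.750
Ironleaf: Treynor = (19.5% − 1.7%) / 1.77 = 10.056
Highest: Northgate (15.607).

Northgate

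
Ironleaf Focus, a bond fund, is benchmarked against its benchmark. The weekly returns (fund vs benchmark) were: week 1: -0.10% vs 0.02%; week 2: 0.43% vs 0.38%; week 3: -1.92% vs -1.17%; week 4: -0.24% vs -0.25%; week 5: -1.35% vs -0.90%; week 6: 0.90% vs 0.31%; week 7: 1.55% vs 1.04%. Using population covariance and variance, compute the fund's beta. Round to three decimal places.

r̄p = -0.1043%,  r̄m = -0.0814%
Cov = Σ(rp − r̄p)(rm − r̄m) / 7 = 0.7878
Var(rm) = Σ(rm − r̄m)² / 7 = 0.5025
β = Cov / Var = 0.7878 / 0.5025 = 1.5678

1.568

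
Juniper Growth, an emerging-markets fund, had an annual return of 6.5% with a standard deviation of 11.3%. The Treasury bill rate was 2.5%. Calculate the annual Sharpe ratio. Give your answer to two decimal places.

0.35

Sharpe = (Rp − Rf) / σp = (6.5% − 2.5%) / 11.3% = 4.00% / 11.3% = 0.3540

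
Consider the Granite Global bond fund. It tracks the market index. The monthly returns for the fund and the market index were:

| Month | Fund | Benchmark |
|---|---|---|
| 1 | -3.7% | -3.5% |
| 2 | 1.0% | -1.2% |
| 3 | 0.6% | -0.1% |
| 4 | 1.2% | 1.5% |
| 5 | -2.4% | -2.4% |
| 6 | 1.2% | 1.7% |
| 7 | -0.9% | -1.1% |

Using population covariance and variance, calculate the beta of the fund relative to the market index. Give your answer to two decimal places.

r̄p = -0.4286%,  r̄m = -0.7286%
Cov = Σ(rp − r̄p)(rm − r̄m) / 7 = 2.8706
Var(rm) = Σ(rm − r̄m)² / 7 = 3.1563
β = Cov / Var = 2.8706 / 3.1563 = 0.9095

0.91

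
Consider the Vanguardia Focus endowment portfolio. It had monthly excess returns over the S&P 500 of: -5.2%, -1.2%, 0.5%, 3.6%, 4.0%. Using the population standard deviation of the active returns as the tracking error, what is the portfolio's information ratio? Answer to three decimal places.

Mean return μ = 1.70 / 5 = 0.3400%
Population std dev = √[57.1120 / 5] = 3.3797%
IR = μ / tracking error = 0.3400 / 3.3797 = 0.1006

0.101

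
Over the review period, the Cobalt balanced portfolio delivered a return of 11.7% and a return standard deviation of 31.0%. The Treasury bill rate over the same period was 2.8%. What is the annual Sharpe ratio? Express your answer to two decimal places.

0.29

Sharpe = (Rp − Rf) / σp = (11.7% − 2.8%) / 31.0% = 8.90% / 31.0% = 0.2871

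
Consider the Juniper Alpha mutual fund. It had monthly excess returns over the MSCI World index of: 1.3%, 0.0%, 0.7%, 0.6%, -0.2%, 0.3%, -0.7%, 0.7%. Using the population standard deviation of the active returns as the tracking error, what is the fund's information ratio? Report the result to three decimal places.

Mean return r̄ = 2.70 / 8 = 0.3375%
Population std dev = √[2.7388 / 8] = 0.5851%
IR = r̄ / tracking error = 0.3375 / 0.5851 = 0.5768

0.577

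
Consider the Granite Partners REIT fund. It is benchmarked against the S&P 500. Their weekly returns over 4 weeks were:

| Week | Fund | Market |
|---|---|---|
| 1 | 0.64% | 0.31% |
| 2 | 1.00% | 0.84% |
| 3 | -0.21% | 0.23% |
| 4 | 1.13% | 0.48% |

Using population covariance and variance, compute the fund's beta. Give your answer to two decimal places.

r̄p = 0.6400%,  r̄m = 0.4650%
Cov = Σ(rp − r̄p)(rm − r̄m) / 4 = 0.0855
Var(rm) = Σ(rm − r̄m)² / 4 = 0.0550
β = Cov / Var = 0.0855 / 0.0550 = 1.5545

1.55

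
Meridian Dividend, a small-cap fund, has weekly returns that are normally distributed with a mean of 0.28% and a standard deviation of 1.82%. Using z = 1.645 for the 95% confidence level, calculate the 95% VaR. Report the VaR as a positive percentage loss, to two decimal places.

2.71

VaR (as % loss) = −(μ − z·σ) = −(0.28% − 1.645 × 1.82%) = −(-2.7139%) = 2.7139%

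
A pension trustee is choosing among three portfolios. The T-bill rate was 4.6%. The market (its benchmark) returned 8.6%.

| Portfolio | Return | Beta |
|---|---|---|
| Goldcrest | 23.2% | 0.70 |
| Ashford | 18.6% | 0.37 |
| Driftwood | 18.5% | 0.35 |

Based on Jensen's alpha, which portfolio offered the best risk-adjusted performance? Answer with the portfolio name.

Goldcrest

Goldcrest: α = 23.2% − [4.6% + 0.70 × (8.6% − 4.6%)] = 15.800
Ashford: α = 18.6% − [4.6% + 0.37 × (8.6% − 4.6%)] = 12.520
Driftwood: α = 18.5% − [4.6% + 0.35 × (8.6% − 4.6%)] = 12.500
Highest: Goldcrest (15.800).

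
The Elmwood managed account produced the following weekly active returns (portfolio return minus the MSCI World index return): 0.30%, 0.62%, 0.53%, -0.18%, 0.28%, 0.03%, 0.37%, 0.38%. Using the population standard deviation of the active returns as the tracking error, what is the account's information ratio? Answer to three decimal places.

1.202

Mean return r̄ = 2.330 / 8 = 0.2913%
Population σ = √[Σ(r − r̄)² / 8] = √[0.4697 / 8] = √0.0587 = 0.2423%
IR = r̄ / tracking error = 0.2913 / 0.2423 = 1.2022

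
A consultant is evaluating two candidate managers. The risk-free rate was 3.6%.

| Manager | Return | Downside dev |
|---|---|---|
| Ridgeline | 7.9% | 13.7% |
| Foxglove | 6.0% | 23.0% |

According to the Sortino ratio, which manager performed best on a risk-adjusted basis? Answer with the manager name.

Ridgeline

Ridgeline: Sortino ratio = (7.9% − 3.6%) / 13.7% = 0.314
Foxglove: Sortino ratio = (6.0% − 3.6%) / 23.0% = 0.104
Highest: Ridgeline (0.314).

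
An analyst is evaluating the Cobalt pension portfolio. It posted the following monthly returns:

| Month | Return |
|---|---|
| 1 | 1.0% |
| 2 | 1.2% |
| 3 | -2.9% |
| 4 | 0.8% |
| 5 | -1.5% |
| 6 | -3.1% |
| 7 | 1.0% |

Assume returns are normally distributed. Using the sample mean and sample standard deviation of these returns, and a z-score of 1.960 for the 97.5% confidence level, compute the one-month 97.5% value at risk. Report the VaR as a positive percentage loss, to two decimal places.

4.30

Mean return μ = -3.50 / 7 = -0.5000%
Σ(r − μ)² = 22.6000; sample σ = √(22.6000/6) = 1.9408%
VaR = −(μ − z·σ) = −(-0.5000 − 1.960 × 1.9408) = −(-4.3040) = 4.3040%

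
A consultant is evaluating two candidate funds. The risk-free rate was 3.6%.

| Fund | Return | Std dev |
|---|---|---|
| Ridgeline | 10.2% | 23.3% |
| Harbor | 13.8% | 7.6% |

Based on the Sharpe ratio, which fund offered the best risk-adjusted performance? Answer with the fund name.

Ridgeline: Sharpe ratio = (10.2% − 3.6%) / 23.3% = 0.283
Harbor: Sharpe ratio = (13.8% − 3.6%) / 7.6% = 1.342
Highest: Harbor (1.342).

Harbor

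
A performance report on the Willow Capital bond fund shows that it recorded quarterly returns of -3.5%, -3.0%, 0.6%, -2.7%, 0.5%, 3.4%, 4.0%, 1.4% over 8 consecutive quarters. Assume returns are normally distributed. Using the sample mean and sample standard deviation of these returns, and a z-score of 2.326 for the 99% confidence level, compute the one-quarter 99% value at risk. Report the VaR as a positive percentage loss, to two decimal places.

μ = (-3.5 − 3 + 0.6 − 2.7 + 0.5 + 3.4 + 4 + 1.4) / 8 = 0.0875%
Σ(r − μ)² = (-3.5 − 0.0875)² + (-3 − 0.0875)² + … = 58.6088
σ = √[58.6088 / 7] = 2.8936%
VaR = −(μ − z·σ) = −(0.0875 − 2.326 × 2.8936) = −(-6.6430) = 6.6430%

6.64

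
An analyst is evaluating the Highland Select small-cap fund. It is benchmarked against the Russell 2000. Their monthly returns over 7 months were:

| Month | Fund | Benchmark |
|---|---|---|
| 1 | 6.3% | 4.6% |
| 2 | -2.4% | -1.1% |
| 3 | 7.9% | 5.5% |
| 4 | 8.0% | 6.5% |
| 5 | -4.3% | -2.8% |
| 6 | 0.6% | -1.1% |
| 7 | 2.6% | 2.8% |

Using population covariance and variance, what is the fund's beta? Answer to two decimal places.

r̄p = 2.6714%,  r̄m = 2.0571%
Cov = Σ(rp − r̄p)(rm − r̄m) / 7 = 15.3231
Var(rm) = Σ(rm − r̄m)² / 7 = 11.7339
β = Cov / Var = 15.3231 / 11.7339 = 1.3059

1.31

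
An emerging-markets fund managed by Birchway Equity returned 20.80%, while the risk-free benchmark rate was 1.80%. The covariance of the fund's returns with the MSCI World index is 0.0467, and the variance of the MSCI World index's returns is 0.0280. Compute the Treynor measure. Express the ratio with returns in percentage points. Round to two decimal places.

β = Cov / Var = 0.0467 / 0.0280 = 1.6679
Treynor = (Rp − Rf) / β = (20.80% − 1.80%) / 1.6679 = 19.00 / 1.6679 = 11.3916

11.39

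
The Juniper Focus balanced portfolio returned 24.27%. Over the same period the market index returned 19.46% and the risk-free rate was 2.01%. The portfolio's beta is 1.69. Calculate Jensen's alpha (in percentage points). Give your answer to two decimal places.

-7.23

CAPM expected return = Rf + β(Rm − Rf) = 2.01% + 1.69 × (19.46% − 2.01%) = 2.01 + 1.69 × 17.45 = 31.5005%
Jensen's α = Rp − E[R] = 24.27% − 31.5005% = -7.2305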